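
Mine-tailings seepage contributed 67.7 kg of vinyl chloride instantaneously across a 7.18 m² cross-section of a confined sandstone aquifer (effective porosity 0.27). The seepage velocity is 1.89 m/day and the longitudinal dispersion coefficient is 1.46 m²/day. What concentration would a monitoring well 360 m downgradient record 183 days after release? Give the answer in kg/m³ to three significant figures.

0.500 kg/m³

For an instantaneous plane source, C(x,t) = M/(n_e·A·√(4πDt)) · exp(−(x−vt)²/(4Dt)), with n_e·A the pore (flow) area.
Plume center vt = 1.89 × 183 = 345.87 m, so the well at 360 m is 14.13 m downgradient of the peak.
√(4πDt) = 57.94 m, giving peak height M/(n_e·A·√(4πDt)) = 67.7/(0.27 × 7.18 × 57.94) = 0.6027 kg/m³.
(x−vt)²/(4Dt) = (14.13)²/(4 × 1.46 × 183) = 0.1868; exp(−0.1868) = 0.8296.
C = 0.6027 × 0.8296 = 0.500 kg/m³.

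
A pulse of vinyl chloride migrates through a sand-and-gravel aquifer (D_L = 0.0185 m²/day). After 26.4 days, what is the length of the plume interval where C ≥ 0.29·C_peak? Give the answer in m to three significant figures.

The plume is Gaussian with σ = √(2Dt) = √(2 × 0.0185 × 26.4) = 0.9883 m.
C/C_peak = exp(−Δx²/(2σ²)) = 0.29 ⇒ Δx = σ·√(−2 ln 0.29) = 0.9883 × 1.573 = 1.555 m.
Width = 2Δx = 3.11 m.

3.11 m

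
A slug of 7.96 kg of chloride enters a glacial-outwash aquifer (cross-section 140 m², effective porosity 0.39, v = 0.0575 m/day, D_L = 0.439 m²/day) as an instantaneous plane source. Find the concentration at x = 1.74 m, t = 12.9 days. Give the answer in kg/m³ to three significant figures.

For an instantaneous plane source, C(x,t) = M/(n_e·A·√(4πDt)) · exp(−(x−vt)²/(4Dt)), with n_e·A the pore (flow) area.
Plume center vt = 0.0575 × 12.9 = 0.74175 m, so the well at 1.74 m is 0.99825 m downgradient of the peak.
√(4πDt) = 8.436 m, giving peak height M/(n_e·A·√(4πDt)) = 7.96/(0.39 × 140 × 8.436) = 0.01728 kg/m³.
(x−vt)²/(4Dt) = (0.99825)²/(4 × 0.439 × 12.9) = 0.04399; exp(−0.04399) = 0.9570.
C = 0.01728 × 0.9570 = 0.0165 kg/m³.

0.0165 kg/m³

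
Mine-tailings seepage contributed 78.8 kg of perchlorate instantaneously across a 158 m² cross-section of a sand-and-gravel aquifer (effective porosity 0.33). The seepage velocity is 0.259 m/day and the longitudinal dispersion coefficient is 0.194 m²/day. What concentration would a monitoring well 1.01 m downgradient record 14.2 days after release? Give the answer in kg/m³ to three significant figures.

0.135 kg/m³

For an instantaneous plane source, C(x,t) = M/(n_e·A·√(4πDt)) · exp(−(x−vt)²/(4Dt)), with n_e·A the pore (flow) area.
Plume center vt = 0.259 × 14.2 = 3.6778 m, so the well at 1.01 m is 2.6678 m upgradient of the peak.
√(4πDt) = 5.884 m, giving peak height M/(n_e·A·√(4πDt)) = 78.8/(0.33 × 158 × 5.884) = 0.2569 kg/m³.
(x−vt)²/(4Dt) = (-2.6678)²/(4 × 0.194 × 14.2) = 0.6459; exp(−0.6459) = 0.5242.
C = 0.2569 × 0.5242 = 0.135 kg/m³.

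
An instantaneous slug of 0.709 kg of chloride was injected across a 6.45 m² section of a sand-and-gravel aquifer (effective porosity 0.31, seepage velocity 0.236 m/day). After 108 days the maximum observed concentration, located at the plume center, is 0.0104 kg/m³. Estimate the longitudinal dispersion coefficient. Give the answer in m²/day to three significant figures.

At the plume center C_max = M/(n_e·A·√(4πDt)), so D = M²/(4πt·(n_e·A·C_max)²).
n_e·A·C_max = 0.31 × 6.45 × 0.0104 = 0.02079 kg/m.
D = 0.709²/(4π × 108 × 0.02079²) = 0.857 m²/day.

0.857 m²/day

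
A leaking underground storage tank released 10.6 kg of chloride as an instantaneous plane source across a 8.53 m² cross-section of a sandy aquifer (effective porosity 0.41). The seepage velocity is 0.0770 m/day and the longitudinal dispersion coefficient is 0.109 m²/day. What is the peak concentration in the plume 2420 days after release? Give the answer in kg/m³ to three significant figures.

The peak of an instantaneous 1D plume sits at x = vt; there the Gaussian factor is 1 and C_max = M/(n_e·A·√(4πDt)), where n_e·A is the pore area the mass is dissolved in.
√(4πDt) = √(4π × 0.109 × 2420) = 57.57 m, so C_max = 10.6/(0.41 × 8.53 × 57.57) = 0.0526 kg/m³.

0.0526 kg/m³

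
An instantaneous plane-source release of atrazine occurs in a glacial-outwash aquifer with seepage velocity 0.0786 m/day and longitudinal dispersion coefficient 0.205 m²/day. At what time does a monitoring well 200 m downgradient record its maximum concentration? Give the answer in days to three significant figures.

2510 days

For the 1D instantaneous-source solution, setting ∂C/∂t = 0 at fixed x gives v²t² + 2Dt − x² = 0, so t = (√(D² + v²x²) − D)/v².
√(D² + v²x²) = √(0.205² + 0.0786² × 200²) = 15.72; v² = 0.00617796.
t = (15.72 − 0.205)/0.00617796 = 2510 days (vs. the pure-advection estimate x/v = 2540 d).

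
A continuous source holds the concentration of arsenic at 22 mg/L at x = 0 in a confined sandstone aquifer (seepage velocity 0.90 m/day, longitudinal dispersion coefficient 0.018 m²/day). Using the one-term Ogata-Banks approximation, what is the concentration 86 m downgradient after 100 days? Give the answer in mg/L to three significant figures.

21.6 mg/L

For a continuous step input, C/C₀ ≈ ½·erfc((x−vt)/(2√(Dt))).
vt = 0.90 × 100 = 90 m and 2√(Dt) = 2√(0.018 × 100) = 2.683 m.
Argument (x−vt)/(2√(Dt)) = (86 − 90)/2.683 = -1.491; ½·erfc(-1.491) = 0.9825.
C = 22 × 0.9825 = 21.6 mg/L.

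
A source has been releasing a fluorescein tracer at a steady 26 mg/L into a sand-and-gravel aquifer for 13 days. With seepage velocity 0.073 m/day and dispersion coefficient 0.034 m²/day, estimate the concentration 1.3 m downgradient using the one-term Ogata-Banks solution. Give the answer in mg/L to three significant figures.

For a continuous step input, C/C₀ ≈ ½·erfc((x−vt)/(2√(Dt))).
vt = 0.073 × 13 = 0.949 m and 2√(Dt) = 2√(0.034 × 13) = 1.330 m.
Argument (x−vt)/(2√(Dt)) = (1.3 − 0.949)/1.330 = 0.2639; ½·erfc(0.2639) = 0.3545.
C = 26 × 0.3545 = 9.22 mg/L.

9.22 mg/L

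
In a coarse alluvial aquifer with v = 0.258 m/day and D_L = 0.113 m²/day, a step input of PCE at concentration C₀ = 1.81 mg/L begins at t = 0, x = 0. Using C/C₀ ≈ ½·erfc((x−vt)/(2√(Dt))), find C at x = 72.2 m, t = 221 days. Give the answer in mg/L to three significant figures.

0.0287 mg/L

For a continuous step input, C/C₀ ≈ ½·erfc((x−vt)/(2√(Dt))).
vt = 0.258 × 221 = 57.018 m and 2√(Dt) = 2√(0.113 × 221) = 9.995 m.
Argument (x−vt)/(2√(Dt)) = (72.2 − 57.018)/9.995 = 1.519; ½·erfc(1.519) = 0.01585.
C = 1.81 × 0.01585 = 0.0287 mg/L.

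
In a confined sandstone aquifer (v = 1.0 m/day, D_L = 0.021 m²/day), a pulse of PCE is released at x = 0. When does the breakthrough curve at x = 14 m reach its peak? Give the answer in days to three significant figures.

For the 1D instantaneous-source solution, setting ∂C/∂t = 0 at fixed x gives v²t² + 2Dt − x² = 0, so t = (√(D² + v²x²) − D)/v².
√(D² + v²x²) = √(0.021² + 1.0² × 14²) = 14.00; v² = 1.
t = (14.00 − 0.021)/1 = 14.0 days (vs. the pure-advection estimate x/v = 14.0 d).

14.0 days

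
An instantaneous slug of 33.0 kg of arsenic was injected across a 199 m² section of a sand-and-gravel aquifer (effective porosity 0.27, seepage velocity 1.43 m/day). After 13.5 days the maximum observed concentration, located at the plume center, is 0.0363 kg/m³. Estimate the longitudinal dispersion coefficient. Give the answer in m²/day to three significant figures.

At the plume center C_max = M/(n_e·A·√(4πDt)), so D = M²/(4πt·(n_e·A·C_max)²).
n_e·A·C_max = 0.27 × 199 × 0.0363 = 1.950 kg/m.
D = 33.0²/(4π × 13.5 × 1.950²) = 1.69 m²/day.

1.69 m²/day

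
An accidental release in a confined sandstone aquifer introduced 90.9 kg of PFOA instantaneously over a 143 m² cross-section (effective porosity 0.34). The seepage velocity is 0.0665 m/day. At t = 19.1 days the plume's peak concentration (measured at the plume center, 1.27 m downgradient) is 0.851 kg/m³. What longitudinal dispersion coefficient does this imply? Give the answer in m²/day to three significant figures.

At the plume center C_max = M/(n_e·A·√(4πDt)), so D = M²/(4πt·(n_e·A·C_max)²).
n_e·A·C_max = 0.34 × 143 × 0.851 = 41.38 kg/m.
D = 90.9²/(4π × 19.1 × 41.38²) = 0.0201 m²/day.

0.0201 m²/day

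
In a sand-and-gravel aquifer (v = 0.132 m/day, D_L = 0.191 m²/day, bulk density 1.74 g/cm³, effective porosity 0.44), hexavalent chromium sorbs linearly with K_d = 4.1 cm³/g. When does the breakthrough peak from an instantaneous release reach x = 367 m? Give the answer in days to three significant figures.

47700 days

Retardation factor R = 1 + ρ_b·K_d/n = 1 + 1.74 × 4.1/0.44 = 17.21.
Sorption retards both mechanisms: v_R = v/R = 0.007670 m/day, D_R = D/R = 0.01110 m²/day.
Peak time from v_R²t² + 2D_R t − x² = 0: t = (√(D_R² + v_R²x²) − D_R)/v_R².
√(D_R² + v_R²x²) = √(0.01110² + 0.007670² × 367²) = 2.815; v_R² = 5.883e-05.
t = (2.815 − 0.01110)/5.883e-05 = 47700 days.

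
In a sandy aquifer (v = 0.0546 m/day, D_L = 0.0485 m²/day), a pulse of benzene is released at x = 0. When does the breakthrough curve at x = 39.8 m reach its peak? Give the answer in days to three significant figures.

For the 1D instantaneous-source solution, setting ∂C/∂t = 0 at fixed x gives v²t² + 2Dt − x² = 0, so t = (√(D² + v²x²) − D)/v².
√(D² + v²x²) = √(0.0485² + 0.0546² × 39.8²) = 2.174; v² = 0.00298116.
t = (2.174 − 0.0485)/0.00298116 = 713 days (vs. the pure-advection estimate x/v = 729 d).

713 days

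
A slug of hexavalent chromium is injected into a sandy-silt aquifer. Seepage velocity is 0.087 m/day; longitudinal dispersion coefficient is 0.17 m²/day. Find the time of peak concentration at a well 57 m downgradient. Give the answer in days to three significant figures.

633 days

For the 1D instantaneous-source solution, setting ∂C/∂t = 0 at fixed x gives v²t² + 2Dt − x² = 0, so t = (√(D² + v²x²) − D)/v².
√(D² + v²x²) = √(0.17² + 0.087² × 57²) = 4.962; v² = 0.007569.
t = (4.962 − 0.17)/0.007569 = 633 days (vs. the pure-advection estimate x/v = 655 d).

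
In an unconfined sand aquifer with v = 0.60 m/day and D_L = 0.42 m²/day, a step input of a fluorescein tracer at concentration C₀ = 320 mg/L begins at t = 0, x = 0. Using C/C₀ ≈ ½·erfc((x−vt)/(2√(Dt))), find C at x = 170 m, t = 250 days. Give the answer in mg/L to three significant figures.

26.8 mg/L

For a continuous step input, C/C₀ ≈ ½·erfc((x−vt)/(2√(Dt))).
vt = 0.60 × 250 = 150 m and 2√(Dt) = 2√(0.42 × 250) = 20.49 m.
Argument (x−vt)/(2√(Dt)) = (170 − 150)/20.49 = 0.9761; ½·erfc(0.9761) = 0.08373.
C = 320 × 0.08373 = 26.8 mg/L.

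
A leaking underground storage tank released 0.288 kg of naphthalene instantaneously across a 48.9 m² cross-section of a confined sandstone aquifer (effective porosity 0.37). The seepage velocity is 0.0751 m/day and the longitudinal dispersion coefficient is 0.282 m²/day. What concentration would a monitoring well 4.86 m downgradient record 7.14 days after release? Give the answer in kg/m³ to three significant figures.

For an instantaneous plane source, C(x,t) = M/(n_e·A·√(4πDt)) · exp(−(x−vt)²/(4Dt)), with n_e·A the pore (flow) area.
Plume center vt = 0.0751 × 7.14 = 0.536214 m, so the well at 4.86 m is 4.323786 m downgradient of the peak.
√(4πDt) = 5.030 m, giving peak height M/(n_e·A·√(4πDt)) = 0.288/(0.37 × 48.9 × 5.030) = 0.003165 kg/m³.
(x−vt)²/(4Dt) = (4.323786)²/(4 × 0.282 × 7.14) = 2.321; exp(−2.321) = 0.09818.
C = 0.003165 × 0.09818 = 0.000311 kg/m³.

0.000311 kg/m³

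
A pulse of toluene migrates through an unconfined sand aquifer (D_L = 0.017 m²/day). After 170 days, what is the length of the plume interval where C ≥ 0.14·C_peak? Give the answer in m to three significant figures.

9.53 m

The plume is Gaussian with σ = √(2Dt) = √(2 × 0.017 × 170) = 2.404 m.
C/C_peak = exp(−Δx²/(2σ²)) = 0.14 ⇒ Δx = σ·√(−2 ln 0.14) = 2.404 × 1.983 = 4.767 m.
Width = 2Δx = 9.53 m.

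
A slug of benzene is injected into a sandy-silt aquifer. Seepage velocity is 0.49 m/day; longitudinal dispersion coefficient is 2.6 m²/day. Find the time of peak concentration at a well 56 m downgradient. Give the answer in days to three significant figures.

For the 1D instantaneous-source solution, setting ∂C/∂t = 0 at fixed x gives v²t² + 2Dt − x² = 0, so t = (√(D² + v²x²) − D)/v².
√(D² + v²x²) = √(2.6² + 0.49² × 56²) = 27.56; v² = 0.2401.
t = (27.56 − 2.6)/0.2401 = 104 days (vs. the pure-advection estimate x/v = 114 d).

104 days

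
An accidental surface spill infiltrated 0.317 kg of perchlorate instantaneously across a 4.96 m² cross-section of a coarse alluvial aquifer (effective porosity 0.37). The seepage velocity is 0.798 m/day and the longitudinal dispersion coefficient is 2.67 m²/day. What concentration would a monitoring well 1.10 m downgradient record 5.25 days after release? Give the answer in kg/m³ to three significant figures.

For an instantaneous plane source, C(x,t) = M/(n_e·A·√(4πDt)) · exp(−(x−vt)²/(4Dt)), with n_e·A the pore (flow) area.
Plume center vt = 0.798 × 5.25 = 4.1895 m, so the well at 1.10 m is 3.0895 m upgradient of the peak.
√(4πDt) = 13.27 m, giving peak height M/(n_e·A·√(4πDt)) = 0.317/(0.37 × 4.96 × 13.27) = 0.01302 kg/m³.
(x−vt)²/(4Dt) = (-3.0895)²/(4 × 2.67 × 5.25) = 0.1702; exp(−0.1702) = 0.8435.
C = 0.01302 × 0.8435 = 0.0110 kg/m³.

0.0110 kg/m³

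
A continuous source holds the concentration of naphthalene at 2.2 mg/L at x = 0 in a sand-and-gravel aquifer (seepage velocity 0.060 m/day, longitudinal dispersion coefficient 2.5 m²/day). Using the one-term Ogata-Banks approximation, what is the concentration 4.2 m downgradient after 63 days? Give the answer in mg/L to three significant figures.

For a continuous step input, C/C₀ ≈ ½·erfc((x−vt)/(2√(Dt))).
vt = 0.060 × 63 = 3.78 m and 2√(Dt) = 2√(2.5 × 63) = 25.10 m.
Argument (x−vt)/(2√(Dt)) = (4.2 − 3.78)/25.10 = 0.01673; ½·erfc(0.01673) = 0.4906.
C = 2.2 × 0.4906 = 1.08 mg/L.

1.08 mg/L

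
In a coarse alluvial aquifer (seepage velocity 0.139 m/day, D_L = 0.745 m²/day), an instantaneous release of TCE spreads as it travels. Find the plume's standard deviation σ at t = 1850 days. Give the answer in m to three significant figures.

Dispersive spreading gives a Gaussian with σ² = 2Dt; advection only shifts the center.
σ = √(2 × 0.745 × 1850) = 52.5 m.

52.5 m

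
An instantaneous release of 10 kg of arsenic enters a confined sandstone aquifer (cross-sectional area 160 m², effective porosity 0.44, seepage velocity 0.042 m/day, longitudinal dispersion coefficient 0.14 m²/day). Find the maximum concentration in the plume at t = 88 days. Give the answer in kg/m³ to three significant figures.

The peak of an instantaneous 1D plume sits at x = vt; there the Gaussian factor is 1 and C_max = M/(n_e·A·√(4πDt)), where n_e·A is the pore area the mass is dissolved in.
√(4πDt) = √(4π × 0.14 × 88) = 12.44 m, so C_max = 10/(0.44 × 160 × 12.44) = 0.0114 kg/m³.

0.0114 kg/m³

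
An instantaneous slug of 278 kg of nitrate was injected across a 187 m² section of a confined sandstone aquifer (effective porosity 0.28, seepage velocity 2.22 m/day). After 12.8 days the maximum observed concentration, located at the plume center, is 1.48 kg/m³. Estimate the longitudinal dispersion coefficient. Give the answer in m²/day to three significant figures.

At the plume center C_max = M/(n_e·A·√(4πDt)), so D = M²/(4πt·(n_e·A·C_max)²).
n_e·A·C_max = 0.28 × 187 × 1.48 = 77.49 kg/m.
D = 278²/(4π × 12.8 × 77.49²) = 0.0800 m²/day.

0.0800 m²/day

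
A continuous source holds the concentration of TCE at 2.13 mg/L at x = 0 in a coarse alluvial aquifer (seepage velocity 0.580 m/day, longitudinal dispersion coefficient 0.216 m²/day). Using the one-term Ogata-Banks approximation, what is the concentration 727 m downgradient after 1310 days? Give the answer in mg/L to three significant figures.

1.95 mg/L

For a continuous step input, C/C₀ ≈ ½·erfc((x−vt)/(2√(Dt))).
vt = 0.580 × 1310 = 759.8 m and 2√(Dt) = 2√(0.216 × 1310) = 33.64 m.
Argument (x−vt)/(2√(Dt)) = (727 − 759.8)/33.64 = -0.9750; ½·erfc(-0.9750) = 0.9160.
C = 2.13 × 0.9160 = 1.95 mg/L.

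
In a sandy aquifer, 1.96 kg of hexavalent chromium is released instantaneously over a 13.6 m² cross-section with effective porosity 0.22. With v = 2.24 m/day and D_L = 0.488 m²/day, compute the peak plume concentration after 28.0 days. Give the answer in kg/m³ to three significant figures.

0.0500 kg/m³

The peak of an instantaneous 1D plume sits at x = vt; there the Gaussian factor is 1 and C_max = M/(n_e·A·√(4πDt)), where n_e·A is the pore area the mass is dissolved in.
√(4πDt) = √(4π × 0.488 × 28.0) = 13.10 m, so C_max = 1.96/(0.22 × 13.6 × 13.10) = 0.0500 kg/m³.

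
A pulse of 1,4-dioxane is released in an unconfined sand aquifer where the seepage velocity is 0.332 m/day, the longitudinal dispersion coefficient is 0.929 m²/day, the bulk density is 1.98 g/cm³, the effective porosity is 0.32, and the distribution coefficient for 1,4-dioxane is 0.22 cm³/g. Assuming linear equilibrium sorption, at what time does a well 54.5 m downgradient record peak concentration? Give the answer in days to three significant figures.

Retardation factor R = 1 + ρ_b·K_d/n = 1 + 1.98 × 0.22/0.32 = 2.361.
Sorption retards both mechanisms: v_R = v/R = 0.1406 m/day, D_R = D/R = 0.3935 m²/day.
Peak time from v_R²t² + 2D_R t − x² = 0: t = (√(D_R² + v_R²x²) − D_R)/v_R².
√(D_R² + v_R²x²) = √(0.3935² + 0.1406² × 54.5²) = 7.673; v_R² = 0.01977.
t = (7.673 − 0.3935)/0.01977 = 368 days.

368 days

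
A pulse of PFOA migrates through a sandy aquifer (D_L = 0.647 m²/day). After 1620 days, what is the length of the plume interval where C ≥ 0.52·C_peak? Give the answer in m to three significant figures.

The plume is Gaussian with σ = √(2Dt) = √(2 × 0.647 × 1620) = 45.79 m.
C/C_peak = exp(−Δx²/(2σ²)) = 0.52 ⇒ Δx = σ·√(−2 ln 0.52) = 45.79 × 1.144 = 52.38 m.
Width = 2Δx = 105 m.

105 m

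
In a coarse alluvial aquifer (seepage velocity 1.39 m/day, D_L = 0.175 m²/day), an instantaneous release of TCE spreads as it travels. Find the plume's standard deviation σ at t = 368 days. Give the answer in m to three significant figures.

Dispersive spreading gives a Gaussian with σ² = 2Dt; advection only shifts the center.
σ = √(2 × 0.175 × 368) = 11.3 m.

11.3 m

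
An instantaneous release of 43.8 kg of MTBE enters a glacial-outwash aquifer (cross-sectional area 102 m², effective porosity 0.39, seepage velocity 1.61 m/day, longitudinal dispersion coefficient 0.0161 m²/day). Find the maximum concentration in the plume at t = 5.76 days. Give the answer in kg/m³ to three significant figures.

1.02 kg/m³

The peak of an instantaneous 1D plume sits at x = vt; there the Gaussian factor is 1 and C_max = M/(n_e·A·√(4πDt)), where n_e·A is the pore area the mass is dissolved in.
√(4πDt) = √(4π × 0.0161 × 5.76) = 1.080 m, so C_max = 43.8/(0.39 × 102 × 1.080) = 1.02 kg/m³.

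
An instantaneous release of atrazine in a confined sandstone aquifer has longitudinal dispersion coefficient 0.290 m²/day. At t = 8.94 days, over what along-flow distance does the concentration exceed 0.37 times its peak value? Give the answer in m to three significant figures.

The plume is Gaussian with σ = √(2Dt) = √(2 × 0.290 × 8.94) = 2.277 m.
C/C_peak = exp(−Δx²/(2σ²)) = 0.37 ⇒ Δx = σ·√(−2 ln 0.37) = 2.277 × 1.410 = 3.211 m.
Width = 2Δx = 6.42 m.

6.42 m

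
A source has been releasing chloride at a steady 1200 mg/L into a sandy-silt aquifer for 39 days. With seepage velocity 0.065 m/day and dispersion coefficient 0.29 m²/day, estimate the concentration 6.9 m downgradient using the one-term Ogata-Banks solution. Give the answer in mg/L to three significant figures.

For a continuous step input, C/C₀ ≈ ½·erfc((x−vt)/(2√(Dt))).
vt = 0.065 × 39 = 2.535 m and 2√(Dt) = 2√(0.29 × 39) = 6.726 m.
Argument (x−vt)/(2√(Dt)) = (6.9 − 2.535)/6.726 = 0.6490; ½·erfc(0.6490) = 0.1794.
C = 1200 × 0.1794 = 215 mg/L.

215 mg/L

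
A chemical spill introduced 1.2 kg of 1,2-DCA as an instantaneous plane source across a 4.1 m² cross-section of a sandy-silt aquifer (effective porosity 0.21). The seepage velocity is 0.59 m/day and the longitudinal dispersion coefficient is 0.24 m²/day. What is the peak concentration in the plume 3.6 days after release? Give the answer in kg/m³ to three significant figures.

0.423 kg/m³

The peak of an instantaneous 1D plume sits at x = vt; there the Gaussian factor is 1 and C_max = M/(n_e·A·√(4πDt)), where n_e·A is the pore area the mass is dissolved in.
√(4πDt) = √(4π × 0.24 × 3.6) = 3.295 m, so C_max = 1.2/(0.21 × 4.1 × 3.295) = 0.423 kg/m³.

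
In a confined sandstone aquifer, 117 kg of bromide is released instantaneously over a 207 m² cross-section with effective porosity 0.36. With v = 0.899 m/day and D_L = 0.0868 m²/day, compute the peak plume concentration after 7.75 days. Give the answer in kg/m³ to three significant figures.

0.540 kg/m³

The peak of an instantaneous 1D plume sits at x = vt; there the Gaussian factor is 1 and C_max = M/(n_e·A·√(4πDt)), where n_e·A is the pore area the mass is dissolved in.
√(4πDt) = √(4π × 0.0868 × 7.75) = 2.907 m, so C_max = 117/(0.36 × 207 × 2.907) = 0.540 kg/m³.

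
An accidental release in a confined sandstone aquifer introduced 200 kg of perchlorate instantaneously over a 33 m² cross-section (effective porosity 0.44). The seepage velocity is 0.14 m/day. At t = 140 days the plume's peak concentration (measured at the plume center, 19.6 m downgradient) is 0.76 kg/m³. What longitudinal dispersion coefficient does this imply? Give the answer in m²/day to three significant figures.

At the plume center C_max = M/(n_e·A·√(4πDt)), so D = M²/(4πt·(n_e·A·C_max)²).
n_e·A·C_max = 0.44 × 33 × 0.76 = 11.04 kg/m.
D = 200²/(4π × 140 × 11.04²) = 0.187 m²/day.

0.187 m²/day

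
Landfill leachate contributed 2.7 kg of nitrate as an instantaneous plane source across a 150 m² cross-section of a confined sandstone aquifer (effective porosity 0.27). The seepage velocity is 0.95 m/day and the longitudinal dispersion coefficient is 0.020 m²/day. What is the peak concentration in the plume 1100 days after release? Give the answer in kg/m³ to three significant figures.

0.00401 kg/m³

The peak of an instantaneous 1D plume sits at x = vt; there the Gaussian factor is 1 and C_max = M/(n_e·A·√(4πDt)), where n_e·A is the pore area the mass is dissolved in.
√(4πDt) = √(4π × 0.020 × 1100) = 16.63 m, so C_max = 2.7/(0.27 × 150 × 16.63) = 0.00401 kg/m³.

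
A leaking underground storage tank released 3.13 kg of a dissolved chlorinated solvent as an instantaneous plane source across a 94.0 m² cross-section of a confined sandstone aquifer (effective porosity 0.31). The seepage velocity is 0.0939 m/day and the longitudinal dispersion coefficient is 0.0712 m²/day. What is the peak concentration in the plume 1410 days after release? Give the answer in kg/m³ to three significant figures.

0.00302 kg/m³

The peak of an instantaneous 1D plume sits at x = vt; there the Gaussian factor is 1 and C_max = M/(n_e·A·√(4πDt)), where n_e·A is the pore area the mass is dissolved in.
√(4πDt) = √(4π × 0.0712 × 1410) = 35.52 m, so C_max = 3.13/(0.31 × 94.0 × 35.52) = 0.00302 kg/m³.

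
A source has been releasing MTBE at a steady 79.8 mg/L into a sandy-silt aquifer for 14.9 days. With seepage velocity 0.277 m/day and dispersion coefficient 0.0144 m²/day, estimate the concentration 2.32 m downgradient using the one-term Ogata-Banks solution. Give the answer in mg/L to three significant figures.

For a continuous step input, C/C₀ ≈ ½·erfc((x−vt)/(2√(Dt))).
vt = 0.277 × 14.9 = 4.1273 m and 2√(Dt) = 2√(0.0144 × 14.9) = 0.9264 m.
Argument (x−vt)/(2√(Dt)) = (2.32 − 4.1273)/0.9264 = -1.951; ½·erfc(-1.951) = 0.9971.
C = 79.8 × 0.9971 = 79.6 mg/L.

79.6 mg/L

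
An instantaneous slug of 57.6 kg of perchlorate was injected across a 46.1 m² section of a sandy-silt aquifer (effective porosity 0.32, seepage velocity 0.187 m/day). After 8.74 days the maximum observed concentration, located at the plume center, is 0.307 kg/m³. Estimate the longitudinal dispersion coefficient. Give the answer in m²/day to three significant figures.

1.47 m²/day

At the plume center C_max = M/(n_e·A·√(4πDt)), so D = M²/(4πt·(n_e·A·C_max)²).
n_e·A·C_max = 0.32 × 46.1 × 0.307 = 4.529 kg/m.
D = 57.6²/(4π × 8.74 × 4.529²) = 1.47 m²/day.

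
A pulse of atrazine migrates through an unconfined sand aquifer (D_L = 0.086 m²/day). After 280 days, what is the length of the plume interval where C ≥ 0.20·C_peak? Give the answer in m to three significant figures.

The plume is Gaussian with σ = √(2Dt) = √(2 × 0.086 × 280) = 6.940 m.
C/C_peak = exp(−Δx²/(2σ²)) = 0.20 ⇒ Δx = σ·√(−2 ln 0.20) = 6.940 × 1.794 = 12.45 m.
Width = 2Δx = 24.9 m.

24.9 m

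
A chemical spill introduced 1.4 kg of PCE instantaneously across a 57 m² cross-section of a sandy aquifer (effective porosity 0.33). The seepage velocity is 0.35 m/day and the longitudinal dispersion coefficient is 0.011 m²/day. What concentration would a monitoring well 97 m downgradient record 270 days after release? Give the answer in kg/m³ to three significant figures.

0.00720 kg/m³

For an instantaneous plane source, C(x,t) = M/(n_e·A·√(4πDt)) · exp(−(x−vt)²/(4Dt)), with n_e·A the pore (flow) area.
Plume center vt = 0.35 × 270 = 94.5 m, so the well at 97 m is 2.5 m downgradient of the peak.
√(4πDt) = 6.109 m, giving peak height M/(n_e·A·√(4πDt)) = 1.4/(0.33 × 57 × 6.109) = 0.01218 kg/m³.
(x−vt)²/(4Dt) = (2.5)²/(4 × 0.011 × 270) = 0.5261; exp(−0.5261) = 0.5909.
C = 0.01218 × 0.5909 = 0.00720 kg/m³.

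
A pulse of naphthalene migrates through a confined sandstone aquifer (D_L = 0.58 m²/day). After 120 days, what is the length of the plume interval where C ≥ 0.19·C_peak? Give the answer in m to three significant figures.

43.0 m

The plume is Gaussian with σ = √(2Dt) = √(2 × 0.58 × 120) = 11.80 m.
C/C_peak = exp(−Δx²/(2σ²)) = 0.19 ⇒ Δx = σ·√(−2 ln 0.19) = 11.80 × 1.822 = 21.50 m.
Width = 2Δx = 43.0 m.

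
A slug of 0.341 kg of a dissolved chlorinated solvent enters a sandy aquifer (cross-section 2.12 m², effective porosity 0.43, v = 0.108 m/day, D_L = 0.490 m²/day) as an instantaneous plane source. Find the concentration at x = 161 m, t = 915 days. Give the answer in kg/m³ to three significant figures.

0.000577 kg/m³

For an instantaneous plane source, C(x,t) = M/(n_e·A·√(4πDt)) · exp(−(x−vt)²/(4Dt)), with n_e·A the pore (flow) area.
Plume center vt = 0.108 × 915 = 98.82 m, so the well at 161 m is 62.18 m downgradient of the peak.
√(4πDt) = 75.06 m, giving peak height M/(n_e·A·√(4πDt)) = 0.341/(0.43 × 2.12 × 75.06) = 0.004984 kg/m³.
(x−vt)²/(4Dt) = (62.18)²/(4 × 0.490 × 915) = 2.156; exp(−2.156) = 0.1158.
C = 0.004984 × 0.1158 = 0.000577 kg/m³.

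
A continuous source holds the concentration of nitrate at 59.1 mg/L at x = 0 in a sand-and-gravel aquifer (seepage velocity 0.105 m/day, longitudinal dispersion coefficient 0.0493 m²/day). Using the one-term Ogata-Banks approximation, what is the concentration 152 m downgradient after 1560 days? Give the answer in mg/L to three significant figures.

49.0 mg/L

For a continuous step input, C/C₀ ≈ ½·erfc((x−vt)/(2√(Dt))).
vt = 0.105 × 1560 = 163.8 m and 2√(Dt) = 2√(0.0493 × 1560) = 17.54 m.
Argument (x−vt)/(2√(Dt)) = (152 − 163.8)/17.54 = -0.6727; ½·erfc(-0.6727) = 0.8293.
C = 59.1 × 0.8293 = 49.0 mg/L.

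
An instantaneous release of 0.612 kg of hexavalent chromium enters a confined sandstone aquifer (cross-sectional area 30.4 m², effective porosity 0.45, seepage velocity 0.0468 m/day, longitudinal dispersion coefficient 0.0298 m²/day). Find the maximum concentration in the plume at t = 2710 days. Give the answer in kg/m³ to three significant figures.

The peak of an instantaneous 1D plume sits at x = vt; there the Gaussian factor is 1 and C_max = M/(n_e·A·√(4πDt)), where n_e·A is the pore area the mass is dissolved in.
√(4πDt) = √(4π × 0.0298 × 2710) = 31.86 m, so C_max = 0.612/(0.45 × 30.4 × 31.86) = 0.00140 kg/m³.

0.00140 kg/m³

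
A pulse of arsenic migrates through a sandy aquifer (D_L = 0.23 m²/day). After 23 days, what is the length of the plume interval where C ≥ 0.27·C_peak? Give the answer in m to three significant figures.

The plume is Gaussian with σ = √(2Dt) = √(2 × 0.23 × 23) = 3.253 m.
C/C_peak = exp(−Δx²/(2σ²)) = 0.27 ⇒ Δx = σ·√(−2 ln 0.27) = 3.253 × 1.618 = 5.263 m.
Width = 2Δx = 10.5 m.

10.5 m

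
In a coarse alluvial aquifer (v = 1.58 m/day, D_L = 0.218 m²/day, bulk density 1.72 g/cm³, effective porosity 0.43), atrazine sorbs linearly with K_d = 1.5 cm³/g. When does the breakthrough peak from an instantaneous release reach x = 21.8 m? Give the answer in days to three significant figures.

96.0 days

Retardation factor R = 1 + ρ_b·K_d/n = 1 + 1.72 × 1.5/0.43 = 7.000.
Sorption retards both mechanisms: v_R = v/R = 0.2257 m/day, D_R = D/R = 0.03114 m²/day.
Peak time from v_R²t² + 2D_R t − x² = 0: t = (√(D_R² + v_R²x²) − D_R)/v_R².
√(D_R² + v_R²x²) = √(0.03114² + 0.2257² × 21.8²) = 4.920; v_R² = 0.05094.
t = (4.920 − 0.03114)/0.05094 = 96.0 days.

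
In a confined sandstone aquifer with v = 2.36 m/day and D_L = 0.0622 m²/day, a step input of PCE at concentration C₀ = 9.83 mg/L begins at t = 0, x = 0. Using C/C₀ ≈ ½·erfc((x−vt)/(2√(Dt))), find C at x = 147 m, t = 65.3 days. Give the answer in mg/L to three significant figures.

9.77 mg/L

For a continuous step input, C/C₀ ≈ ½·erfc((x−vt)/(2√(Dt))).
vt = 2.36 × 65.3 = 154.108 m and 2√(Dt) = 2√(0.0622 × 65.3) = 4.031 m.
Argument (x−vt)/(2√(Dt)) = (147 − 154.108)/4.031 = -1.763; ½·erfc(-1.763) = 0.9937.
C = 9.83 × 0.9937 = 9.77 mg/L.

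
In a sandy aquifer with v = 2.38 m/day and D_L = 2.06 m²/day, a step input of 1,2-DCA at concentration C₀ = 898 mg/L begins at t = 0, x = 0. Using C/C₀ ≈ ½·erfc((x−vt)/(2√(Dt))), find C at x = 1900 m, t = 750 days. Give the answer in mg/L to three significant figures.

For a continuous step input, C/C₀ ≈ ½·erfc((x−vt)/(2√(Dt))).
vt = 2.38 × 750 = 1785 m and 2√(Dt) = 2√(2.06 × 750) = 78.61 m.
Argument (x−vt)/(2√(Dt)) = (1900 − 1785)/78.61 = 1.463; ½·erfc(1.463) = 0.01927.
C = 898 × 0.01927 = 17.3 mg/L.

17.3 mg/L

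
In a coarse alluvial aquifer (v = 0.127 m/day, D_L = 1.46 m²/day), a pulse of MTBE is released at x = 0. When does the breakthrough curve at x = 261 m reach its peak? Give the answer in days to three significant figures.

1970 days

For the 1D instantaneous-source solution, setting ∂C/∂t = 0 at fixed x gives v²t² + 2Dt − x² = 0, so t = (√(D² + v²x²) − D)/v².
√(D² + v²x²) = √(1.46² + 0.127² × 261²) = 33.18; v² = 0.016129.
t = (33.18 − 1.46)/0.016129 = 1970 days (vs. the pure-advection estimate x/v = 2060 d).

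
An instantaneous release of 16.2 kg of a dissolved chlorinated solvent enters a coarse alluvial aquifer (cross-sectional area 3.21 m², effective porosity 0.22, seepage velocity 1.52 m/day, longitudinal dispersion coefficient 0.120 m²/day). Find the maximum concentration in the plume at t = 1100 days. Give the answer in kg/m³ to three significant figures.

The peak of an instantaneous 1D plume sits at x = vt; there the Gaussian factor is 1 and C_max = M/(n_e·A·√(4πDt)), where n_e·A is the pore area the mass is dissolved in.
√(4πDt) = √(4π × 0.120 × 1100) = 40.73 m, so C_max = 16.2/(0.22 × 3.21 × 40.73) = 0.563 kg/m³.

0.563 kg/m³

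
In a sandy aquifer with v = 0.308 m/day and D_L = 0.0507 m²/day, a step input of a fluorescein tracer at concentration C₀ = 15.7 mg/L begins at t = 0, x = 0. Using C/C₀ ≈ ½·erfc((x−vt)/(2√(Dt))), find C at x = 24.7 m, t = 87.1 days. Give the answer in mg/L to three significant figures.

12.0 mg/L

For a continuous step input, C/C₀ ≈ ½·erfc((x−vt)/(2√(Dt))).
vt = 0.308 × 87.1 = 26.8268 m and 2√(Dt) = 2√(0.0507 × 87.1) = 4.203 m.
Argument (x−vt)/(2√(Dt)) = (24.7 − 26.8268)/4.203 = -0.5060; ½·erfc(-0.5060) = 0.7629.
C = 15.7 × 0.7629 = 12.0 mg/L.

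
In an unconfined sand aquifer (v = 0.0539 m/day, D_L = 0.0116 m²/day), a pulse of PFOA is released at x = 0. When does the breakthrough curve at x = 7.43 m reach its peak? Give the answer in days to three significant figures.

For the 1D instantaneous-source solution, setting ∂C/∂t = 0 at fixed x gives v²t² + 2Dt − x² = 0, so t = (√(D² + v²x²) − D)/v².
√(D² + v²x²) = √(0.0116² + 0.0539² × 7.43²) = 0.4006; v² = 0.00290521.
t = (0.4006 − 0.0116)/0.00290521 = 134 days (vs. the pure-advection estimate x/v = 138 d).

134 days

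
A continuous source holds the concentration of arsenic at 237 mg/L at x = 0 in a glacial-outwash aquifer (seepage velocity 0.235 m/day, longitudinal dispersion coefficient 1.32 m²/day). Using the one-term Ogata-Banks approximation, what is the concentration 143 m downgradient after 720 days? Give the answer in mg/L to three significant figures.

For a continuous step input, C/C₀ ≈ ½·erfc((x−vt)/(2√(Dt))).
vt = 0.235 × 720 = 169.2 m and 2√(Dt) = 2√(1.32 × 720) = 61.66 m.
Argument (x−vt)/(2√(Dt)) = (143 − 169.2)/61.66 = -0.4249; ½·erfc(-0.4249) = 0.7260.
C = 237 × 0.7260 = 172 mg/L.

172 mg/L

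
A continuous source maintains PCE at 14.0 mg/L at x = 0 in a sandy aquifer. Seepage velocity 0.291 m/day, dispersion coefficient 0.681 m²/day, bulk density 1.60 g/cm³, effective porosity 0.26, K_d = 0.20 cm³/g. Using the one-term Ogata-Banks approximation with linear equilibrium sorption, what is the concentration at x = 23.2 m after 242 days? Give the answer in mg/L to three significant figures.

10.6 mg/L

Retardation factor R = 1 + ρ_b·K_d/n = 1 + 1.60 × 0.20/0.26 = 2.231.
Sorption retards both mechanisms: v_R = v/R = 0.1304 m/day, D_R = D/R = 0.3052 m²/day.
v_R·t = 0.1304 × 242 = 31.5568 m; 2√(D_R t) = 17.19 m; argument = (23.2 − 31.5568)/17.19 = -0.4861.
C = C₀ × ½·erfc(-0.4861) = 14.0 × 0.7541 = 10.6 mg/L.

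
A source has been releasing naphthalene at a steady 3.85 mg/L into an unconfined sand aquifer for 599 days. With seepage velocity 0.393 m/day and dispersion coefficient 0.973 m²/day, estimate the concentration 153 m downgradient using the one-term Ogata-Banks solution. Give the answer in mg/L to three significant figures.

For a continuous step input, C/C₀ ≈ ½·erfc((x−vt)/(2√(Dt))).
vt = 0.393 × 599 = 235.407 m and 2√(Dt) = 2√(0.973 × 599) = 48.28 m.
Argument (x−vt)/(2√(Dt)) = (153 − 235.407)/48.28 = -1.707; ½·erfc(-1.707) = 0.9921.
C = 3.85 × 0.9921 = 3.82 mg/L.

3.82 mg/L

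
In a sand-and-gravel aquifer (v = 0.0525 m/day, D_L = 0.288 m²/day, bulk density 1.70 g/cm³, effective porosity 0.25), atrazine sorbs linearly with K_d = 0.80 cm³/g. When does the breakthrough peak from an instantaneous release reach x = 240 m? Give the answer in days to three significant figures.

Retardation factor R = 1 + ρ_b·K_d/n = 1 + 1.70 × 0.80/0.25 = 6.440.
Sorption retards both mechanisms: v_R = v/R = 0.008152 m/day, D_R = D/R = 0.04472 m²/day.
Peak time from v_R²t² + 2D_R t − x² = 0: t = (√(D_R² + v_R²x²) − D_R)/v_R².
√(D_R² + v_R²x²) = √(0.04472² + 0.008152² × 240²) = 1.957; v_R² = 6.646e-05.
t = (1.957 − 0.04472)/6.646e-05 = 28800 days.

28800 days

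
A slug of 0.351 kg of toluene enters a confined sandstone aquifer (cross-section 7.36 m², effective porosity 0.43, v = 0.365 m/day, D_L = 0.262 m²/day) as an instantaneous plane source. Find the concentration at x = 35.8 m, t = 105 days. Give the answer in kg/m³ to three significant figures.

For an instantaneous plane source, C(x,t) = M/(n_e·A·√(4πDt)) · exp(−(x−vt)²/(4Dt)), with n_e·A the pore (flow) area.
Plume center vt = 0.365 × 105 = 38.325 m, so the well at 35.8 m is 2.525 m upgradient of the peak.
√(4πDt) = 18.59 m, giving peak height M/(n_e·A·√(4πDt)) = 0.351/(0.43 × 7.36 × 18.59) = 0.005966 kg/m³.
(x−vt)²/(4Dt) = (-2.525)²/(4 × 0.262 × 105) = 0.05794; exp(−0.05794) = 0.9437.
C = 0.005966 × 0.9437 = 0.00563 kg/m³.

0.00563 kg/m³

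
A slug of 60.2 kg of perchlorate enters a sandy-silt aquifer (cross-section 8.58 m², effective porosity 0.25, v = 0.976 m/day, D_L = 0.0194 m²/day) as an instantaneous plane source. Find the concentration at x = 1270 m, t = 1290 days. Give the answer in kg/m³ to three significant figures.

0.477 kg/m³

For an instantaneous plane source, C(x,t) = M/(n_e·A·√(4πDt)) · exp(−(x−vt)²/(4Dt)), with n_e·A the pore (flow) area.
Plume center vt = 0.976 × 1290 = 1259.04 m, so the well at 1270 m is 10.96 m downgradient of the peak.
√(4πDt) = 17.73 m, giving peak height M/(n_e·A·√(4πDt)) = 60.2/(0.25 × 8.58 × 17.73) = 1.583 kg/m³.
(x−vt)²/(4Dt) = (10.96)²/(4 × 0.0194 × 1290) = 1.200; exp(−1.200) = 0.3012.
C = 1.583 × 0.3012 = 0.477 kg/m³.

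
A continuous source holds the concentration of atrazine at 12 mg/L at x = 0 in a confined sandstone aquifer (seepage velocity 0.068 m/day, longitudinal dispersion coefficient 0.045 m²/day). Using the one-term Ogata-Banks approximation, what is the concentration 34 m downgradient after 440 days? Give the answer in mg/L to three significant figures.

For a continuous step input, C/C₀ ≈ ½·erfc((x−vt)/(2√(Dt))).
vt = 0.068 × 440 = 29.92 m and 2√(Dt) = 2√(0.045 × 440) = 8.899 m.
Argument (x−vt)/(2√(Dt)) = (34 − 29.92)/8.899 = 0.4585; ½·erfc(0.4585) = 0.2584.
C = 12 × 0.2584 = 3.10 mg/L.

3.10 mg/L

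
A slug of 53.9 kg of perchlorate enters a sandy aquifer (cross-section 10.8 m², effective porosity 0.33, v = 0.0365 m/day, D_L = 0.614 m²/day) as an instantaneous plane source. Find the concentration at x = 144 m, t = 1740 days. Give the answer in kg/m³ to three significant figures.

For an instantaneous plane source, C(x,t) = M/(n_e·A·√(4πDt)) · exp(−(x−vt)²/(4Dt)), with n_e·A the pore (flow) area.
Plume center vt = 0.0365 × 1740 = 63.51 m, so the well at 144 m is 80.49 m downgradient of the peak.
√(4πDt) = 115.9 m, giving peak height M/(n_e·A·√(4πDt)) = 53.9/(0.33 × 10.8 × 115.9) = 0.1305 kg/m³.
(x−vt)²/(4Dt) = (80.49)²/(4 × 0.614 × 1740) = 1.516; exp(−1.516) = 0.2196.
C = 0.1305 × 0.2196 = 0.0287 kg/m³.

0.0287 kg/m³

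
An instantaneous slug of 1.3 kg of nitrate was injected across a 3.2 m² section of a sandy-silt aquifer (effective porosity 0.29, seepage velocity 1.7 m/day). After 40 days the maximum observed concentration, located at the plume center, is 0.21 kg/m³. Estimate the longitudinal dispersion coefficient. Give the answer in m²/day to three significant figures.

At the plume center C_max = M/(n_e·A·√(4πDt)), so D = M²/(4πt·(n_e·A·C_max)²).
n_e·A·C_max = 0.29 × 3.2 × 0.21 = 0.1949 kg/m.
D = 1.3²/(4π × 40 × 0.1949²) = 0.0885 m²/day.

0.0885 m²/day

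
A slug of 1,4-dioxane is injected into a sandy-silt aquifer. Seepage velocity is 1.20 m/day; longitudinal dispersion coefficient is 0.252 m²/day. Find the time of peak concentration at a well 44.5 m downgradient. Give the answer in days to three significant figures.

36.9 days

For the 1D instantaneous-source solution, setting ∂C/∂t = 0 at fixed x gives v²t² + 2Dt − x² = 0, so t = (√(D² + v²x²) − D)/v².
√(D² + v²x²) = √(0.252² + 1.20² × 44.5²) = 53.40; v² = 1.44.
t = (53.40 − 0.252)/1.44 = 36.9 days (vs. the pure-advection estimate x/v = 37.1 d).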